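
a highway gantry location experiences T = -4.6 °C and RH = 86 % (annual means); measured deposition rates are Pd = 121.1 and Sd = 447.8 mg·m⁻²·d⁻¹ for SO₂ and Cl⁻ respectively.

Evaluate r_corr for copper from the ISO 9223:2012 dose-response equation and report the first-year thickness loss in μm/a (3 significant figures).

copper: f(T) = +0.126·(T−10) [T≤10 °C] = -1.8396
  SO₂ term: 0.0053·121.1^0.26·exp(0.059·86-1.8396) = 0.4684
  Sd branch = 0.01025·Sd^0.27·e^(0.036·RH+0.049·T) = 0.9402 μm/a
  r_corr = 0.4684 + 0.9402 = 1.409 μm/a

r_corr = 1.41 μm/a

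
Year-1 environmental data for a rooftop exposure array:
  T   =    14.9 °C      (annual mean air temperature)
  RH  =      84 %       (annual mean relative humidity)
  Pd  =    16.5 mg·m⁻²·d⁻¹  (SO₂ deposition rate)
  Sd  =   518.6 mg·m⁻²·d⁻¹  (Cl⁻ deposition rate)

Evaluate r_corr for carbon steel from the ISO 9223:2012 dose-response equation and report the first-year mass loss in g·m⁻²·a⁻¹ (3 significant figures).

r_corr = 1.37e+03 g·m⁻²·a⁻¹

carbon steel: f(T) = -0.054·(T−10) [T>10 °C] = -0.2646
  Pd branch = 1.77·Pd^0.52·e^(0.02·RH+f) = 31.32 μm/a
  Cl⁻ term: 0.102·518.6^0.62·exp(0.033·84+0.04·14.9) = 142.7
  sum: 31.32 + 142.7 → r_corr = 174 μm/a
Convert to mass loss: 174 μm/a × 7.85 g/cm³ = 1366 g·m⁻²·a⁻¹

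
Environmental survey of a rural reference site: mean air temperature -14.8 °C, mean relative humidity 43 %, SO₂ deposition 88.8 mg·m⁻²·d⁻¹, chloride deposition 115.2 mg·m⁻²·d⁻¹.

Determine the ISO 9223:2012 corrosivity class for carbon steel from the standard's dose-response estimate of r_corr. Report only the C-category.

C2

carbon steel: temperature factor f = +0.150·(-24.8) = -3.7200
  Pd branch = 1.77·Pd^0.52·e^(0.02·RH+f) = 1.045 μm/a
  Cl⁻ term: 0.102·115.2^0.62·exp(0.033·43+0.04·-14.8) = 4.424
  sum: 1.045 + 4.424 → r_corr = 5.469 μm/a
Category bounds: 1.3…25 μm/a bracket r_corr ⇒ C2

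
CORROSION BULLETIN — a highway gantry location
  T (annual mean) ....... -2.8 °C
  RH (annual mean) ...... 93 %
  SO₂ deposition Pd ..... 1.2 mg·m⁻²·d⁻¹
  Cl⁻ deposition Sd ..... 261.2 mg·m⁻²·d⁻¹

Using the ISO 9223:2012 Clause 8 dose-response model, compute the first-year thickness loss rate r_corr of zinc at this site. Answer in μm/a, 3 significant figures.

r_corr = 1.31 μm/a

zinc: f(T) = +0.038·(T−10) [T≤10 °C] = -0.4864
  sulphur-dioxide contribution → 0.6196 μm/a
  chloride contribution → 0.6926 μm/a
  total first-year rate 1.312 μm/a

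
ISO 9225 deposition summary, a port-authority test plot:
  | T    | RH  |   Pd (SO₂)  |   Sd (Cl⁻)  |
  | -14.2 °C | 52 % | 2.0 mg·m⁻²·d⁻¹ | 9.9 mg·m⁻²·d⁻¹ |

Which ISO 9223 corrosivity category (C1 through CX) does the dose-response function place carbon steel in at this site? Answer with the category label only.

carbon steel: f(T) = +0.150·(T−10) [T≤10 °C] = -3.6300
  Pd branch = 1.77·Pd^0.52·e^(0.02·RH+f) = 0.1904 μm/a
  Sd branch = 0.102·Sd^0.62·e^(0.033·RH+0.04·T) = 1.332 μm/a
  r_corr = 0.1904 + 1.332 = 1.522 μm/a
1.52 μm/a falls in (1.3, 25] for carbon steel → category C2

C2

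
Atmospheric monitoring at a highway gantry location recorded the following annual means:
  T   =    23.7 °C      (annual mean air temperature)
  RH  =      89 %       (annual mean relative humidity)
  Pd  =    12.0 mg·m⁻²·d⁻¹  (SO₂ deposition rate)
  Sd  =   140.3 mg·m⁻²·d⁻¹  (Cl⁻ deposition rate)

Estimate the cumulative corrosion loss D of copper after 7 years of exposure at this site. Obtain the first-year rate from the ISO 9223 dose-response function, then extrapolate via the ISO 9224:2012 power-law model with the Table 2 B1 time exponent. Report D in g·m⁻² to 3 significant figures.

D(7) = 122 g·m⁻²

copper: T>10 °C ⇒ hinge -0.080·(23.7−10) = -1.0960
  sulphur-dioxide contribution → 0.6447 μm/a
  chloride contribution → 3.064 μm/a
  ⇒ r_corr(copper) = 3.708 μm/a
Power-law: D(7) = r_corr · 7^0.667
  D(7) = 3.708 × 7^0.667 = 3.708 × 3.662 = 13.58 μm
  Mass loss = 13.58 μm × 8.96 g/cm³ = 121.7 g·m⁻²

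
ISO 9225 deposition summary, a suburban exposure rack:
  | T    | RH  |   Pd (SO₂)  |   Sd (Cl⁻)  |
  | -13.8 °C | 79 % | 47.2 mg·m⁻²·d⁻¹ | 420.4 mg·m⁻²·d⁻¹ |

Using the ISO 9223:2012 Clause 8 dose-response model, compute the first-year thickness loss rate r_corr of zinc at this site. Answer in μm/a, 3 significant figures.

zinc: temperature factor f = +0.038·(-23.8) = -0.9044
  SO₂ term: 0.0129·47.2^0.44·exp(0.046·79-0.9044) = 1.078
  Cl⁻ term: 0.0175·420.4^0.57·exp(0.008·79+0.085·-13.8) = 0.3188
  sum: 1.078 + 0.3188 → r_corr = 1.397 μm/a

r_corr = 1.40 μm/a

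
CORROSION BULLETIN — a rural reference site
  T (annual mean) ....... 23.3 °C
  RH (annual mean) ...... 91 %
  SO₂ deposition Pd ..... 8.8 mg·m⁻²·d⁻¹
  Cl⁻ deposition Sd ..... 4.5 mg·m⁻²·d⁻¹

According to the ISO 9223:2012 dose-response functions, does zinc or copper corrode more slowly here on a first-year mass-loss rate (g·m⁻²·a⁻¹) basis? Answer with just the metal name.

zinc: temperature factor f = -0.071·(13.3) = -0.9443
  SO₂ term: 0.0129·8.8^0.44·exp(0.046·91-0.9443) = 0.859
  Cl⁻ term: 0.0175·4.5^0.57·exp(0.008·91+0.085·23.3) = 0.619
  r_corr = 0.859 + 0.619 = 1.478 μm/a
  mass loss = 1.478 μm/a × 7.14 g/cm³ = 10.55 g·m⁻²·a⁻¹
copper: f(T) = -0.080·(T−10) [T>10 °C] = -1.0640
  Pd branch = 0.0053·Pd^0.26·e^(0.059·RH+f) = 0.691 μm/a
  Sd branch = 0.01025·Sd^0.27·e^(0.036·RH+0.049·T) = 1.275 μm/a
  sum: 0.691 + 1.275 → r_corr = 1.966 μm/a
  mass loss = 1.966 μm/a × 8.96 g/cm³ = 17.62 g·m⁻²·a⁻¹
Ordering by g·m⁻²·a⁻¹: copper (17.6) > zinc (10.6)

zinc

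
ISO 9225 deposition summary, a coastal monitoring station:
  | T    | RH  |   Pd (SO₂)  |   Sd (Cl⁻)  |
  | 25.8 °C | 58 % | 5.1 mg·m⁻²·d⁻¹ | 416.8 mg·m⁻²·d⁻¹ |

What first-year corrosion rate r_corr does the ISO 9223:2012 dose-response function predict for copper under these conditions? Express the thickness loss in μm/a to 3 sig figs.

copper: temperature factor f = -0.080·(15.8) = -1.2640
  SO₂ term: 0.0053·5.1^0.26·exp(0.059·58-1.2640) = 0.07006
  Sd branch = 0.01025·Sd^0.27·e^(0.036·RH+0.049·T) = 1.493 μm/a
  r_corr = 0.07006 + 1.493 = 1.563 μm/a

r_corr = 1.56 μm/a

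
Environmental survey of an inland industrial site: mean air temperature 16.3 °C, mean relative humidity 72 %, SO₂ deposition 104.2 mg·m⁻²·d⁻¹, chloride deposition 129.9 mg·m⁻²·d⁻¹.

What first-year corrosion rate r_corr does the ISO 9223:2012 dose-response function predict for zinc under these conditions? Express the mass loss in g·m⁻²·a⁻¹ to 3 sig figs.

r_corr = 26.7 g·m⁻²·a⁻¹

zinc: T>10 °C ⇒ hinge -0.071·(16.3−10) = -0.4473
  Pd branch = 0.0129·Pd^0.44·e^(0.046·RH+f) = 1.748 μm/a
  Sd branch = 0.0175·Sd^0.57·e^(0.008·RH+0.085·T) = 1.994 μm/a
  r_corr = 1.748 + 1.994 = 3.742 μm/a
Convert to mass loss: 3.742 μm/a × 7.14 g/cm³ = 26.72 g·m⁻²·a⁻¹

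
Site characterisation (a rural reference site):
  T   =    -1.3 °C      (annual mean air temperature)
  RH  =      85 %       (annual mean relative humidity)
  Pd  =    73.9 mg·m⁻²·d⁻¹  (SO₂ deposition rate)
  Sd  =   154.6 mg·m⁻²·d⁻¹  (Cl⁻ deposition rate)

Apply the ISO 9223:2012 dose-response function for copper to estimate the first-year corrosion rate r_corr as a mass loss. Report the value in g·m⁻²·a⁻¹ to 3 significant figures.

copper: f(T) = +0.126·(T−10) [T≤10 °C] = -1.4238
  Pd branch = 0.0053·Pd^0.26·e^(0.059·RH+f) = 0.5885 μm/a
  Sd branch = 0.01025·Sd^0.27·e^(0.036·RH+0.049·T) = 0.8 μm/a
  r_corr = 0.5885 + 0.8 = 1.389 μm/a
Convert to mass loss: 1.389 μm/a × 8.96 g/cm³ = 12.44 g·m⁻²·a⁻¹

r_corr = 12.4 g·m⁻²·a⁻¹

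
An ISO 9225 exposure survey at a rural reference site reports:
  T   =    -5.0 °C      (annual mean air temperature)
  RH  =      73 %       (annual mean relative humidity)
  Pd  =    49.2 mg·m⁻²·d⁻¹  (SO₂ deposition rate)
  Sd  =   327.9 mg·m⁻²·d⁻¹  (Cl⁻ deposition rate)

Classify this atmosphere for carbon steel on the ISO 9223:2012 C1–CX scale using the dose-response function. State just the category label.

C3

carbon steel: f(T) = +0.150·(T−10) [T≤10 °C] = -2.2500
  SO₂ term: 1.77·49.2^0.52·exp(0.02·73-2.2500) = 6.091
  Sd branch = 0.102·Sd^0.62·e^(0.033·RH+0.04·T) = 33.71 μm/a
  sum: 6.091 + 33.71 → r_corr = 39.8 μm/a
ISO 9223 Table 2 (carbon steel): 25 < 39.8 ≤ 50 μm/a ⇒ C3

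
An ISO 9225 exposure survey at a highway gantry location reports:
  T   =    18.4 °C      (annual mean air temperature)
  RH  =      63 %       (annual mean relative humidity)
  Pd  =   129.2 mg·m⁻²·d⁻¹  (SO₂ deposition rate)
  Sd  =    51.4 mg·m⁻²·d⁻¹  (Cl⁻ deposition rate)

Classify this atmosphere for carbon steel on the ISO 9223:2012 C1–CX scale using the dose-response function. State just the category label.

C4

carbon steel: f(T) = -0.054·(T−10) [T>10 °C] = -0.4536
  SO₂ term: 1.77·129.2^0.52·exp(0.02·63-0.4536) = 49.66
  Sd branch = 0.102·Sd^0.62·e^(0.033·RH+0.04·T) = 19.59 μm/a
  r_corr = 49.66 + 19.59 = 69.25 μm/a
69.2 μm/a falls in (50, 80] for carbon steel → category C4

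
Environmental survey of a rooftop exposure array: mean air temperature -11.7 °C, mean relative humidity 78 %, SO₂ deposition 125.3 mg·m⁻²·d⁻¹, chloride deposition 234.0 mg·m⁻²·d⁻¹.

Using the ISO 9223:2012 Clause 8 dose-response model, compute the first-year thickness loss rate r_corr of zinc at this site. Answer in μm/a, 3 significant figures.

zinc: temperature factor f = +0.038·(-21.7) = -0.8246
  sulphur-dioxide contribution → 1.713 μm/a
  chloride contribution → 0.2708 μm/a
  ⇒ r_corr(zinc) = 1.984 μm/a

r_corr = 1.98 μm/a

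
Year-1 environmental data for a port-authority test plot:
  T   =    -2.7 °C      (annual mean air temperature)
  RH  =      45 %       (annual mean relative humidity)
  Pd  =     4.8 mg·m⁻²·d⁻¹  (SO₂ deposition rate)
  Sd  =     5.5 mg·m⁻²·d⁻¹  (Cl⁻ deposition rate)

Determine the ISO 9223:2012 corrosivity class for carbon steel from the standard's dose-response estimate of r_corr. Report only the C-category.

C2

carbon steel: f(T) = +0.150·(T−10) [T≤10 °C] = -1.9050
  SO₂ term: 1.77·4.8^0.52·exp(0.02·45-1.9050) = 1.465
  Cl⁻ term: 0.102·5.5^0.62·exp(0.033·45+0.04·-2.7) = 1.163
  sum: 1.465 + 1.163 → r_corr = 2.628 μm/a
Category bounds: 1.3…25 μm/a bracket r_corr ⇒ C2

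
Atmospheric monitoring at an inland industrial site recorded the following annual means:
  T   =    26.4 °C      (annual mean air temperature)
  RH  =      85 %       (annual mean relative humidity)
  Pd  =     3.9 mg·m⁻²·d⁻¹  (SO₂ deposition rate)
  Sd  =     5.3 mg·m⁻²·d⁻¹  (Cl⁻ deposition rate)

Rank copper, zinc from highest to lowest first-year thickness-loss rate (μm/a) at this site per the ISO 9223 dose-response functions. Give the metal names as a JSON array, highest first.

["copper", "zinc"]

copper: T>10 °C ⇒ hinge -0.080·(26.4−10) = -1.3120
  Pd branch = 0.0053·Pd^0.26·e^(0.059·RH+f) = 0.3063 μm/a
  Cl⁻ term: 0.01025·5.3^0.27·exp(0.036·85+0.049·26.4) = 1.25
  sum: 0.3063 + 1.25 → r_corr = 1.557 μm/a
zinc: T>10 °C ⇒ hinge -0.071·(26.4−10) = -1.1644
  SO₂ term: 0.0129·3.9^0.44·exp(0.046·85-1.1644) = 0.3656
  Cl⁻ term: 0.0175·5.3^0.57·exp(0.008·85+0.085·26.4) = 0.8429
  r_corr = 0.3656 + 0.8429 = 1.208 μm/a
Ordering by μm/a: copper (1.56) > zinc (1.21)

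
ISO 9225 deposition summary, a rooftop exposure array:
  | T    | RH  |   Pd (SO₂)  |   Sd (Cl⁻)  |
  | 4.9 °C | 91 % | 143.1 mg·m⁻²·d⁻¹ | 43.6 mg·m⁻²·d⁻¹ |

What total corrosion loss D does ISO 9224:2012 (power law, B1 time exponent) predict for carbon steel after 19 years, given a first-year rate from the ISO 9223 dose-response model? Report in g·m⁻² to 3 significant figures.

carbon steel: temperature factor f = +0.150·(-5.1) = -0.7650
  sulphur-dioxide contribution → 67.16 μm/a
  chloride contribution → 25.97 μm/a
  ⇒ r_corr(carbon steel) = 93.12 μm/a
Power-law: D(19) = r_corr · 19^0.523
  D(19) = 93.12 × 19^0.523 = 93.12 × 4.664 = 434.3 μm
  Mass loss = 434.3 μm × 7.85 g/cm³ = 3410 g·m⁻²

D(19) = 3.41e+03 g·m⁻²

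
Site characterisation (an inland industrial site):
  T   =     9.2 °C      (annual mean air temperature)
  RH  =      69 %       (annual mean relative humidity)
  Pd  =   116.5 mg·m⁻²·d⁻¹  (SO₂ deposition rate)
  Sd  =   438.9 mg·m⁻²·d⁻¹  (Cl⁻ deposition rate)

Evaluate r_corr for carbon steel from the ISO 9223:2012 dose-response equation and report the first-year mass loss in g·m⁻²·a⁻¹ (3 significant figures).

carbon steel: temperature factor f = +0.150·(-0.8) = -0.1200
  Pd branch = 1.77·Pd^0.52·e^(0.02·RH+f) = 74.08 μm/a
  Cl⁻ term: 0.102·438.9^0.62·exp(0.033·69+0.04·9.2) = 62.46
  sum: 74.08 + 62.46 → r_corr = 136.5 μm/a
Convert to mass loss: 136.5 μm/a × 7.85 g/cm³ = 1072 g·m⁻²·a⁻¹

r_corr = 1.07e+03 g·m⁻²·a⁻¹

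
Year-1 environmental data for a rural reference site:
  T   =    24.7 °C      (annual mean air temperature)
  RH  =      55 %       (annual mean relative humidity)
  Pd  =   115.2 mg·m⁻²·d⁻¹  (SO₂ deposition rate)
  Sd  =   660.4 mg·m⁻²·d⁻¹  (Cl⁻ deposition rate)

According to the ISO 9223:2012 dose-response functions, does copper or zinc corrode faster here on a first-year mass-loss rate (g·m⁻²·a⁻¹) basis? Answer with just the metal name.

zinc

copper: temperature factor f = -0.080·(14.7) = -1.1760
  SO₂ term: 0.0053·115.2^0.26·exp(0.059·55-1.1760) = 0.1441
  Sd branch = 0.01025·Sd^0.27·e^(0.036·RH+0.049·T) = 1.437 μm/a
  sum: 0.1441 + 1.437 → r_corr = 1.582 μm/a
  mass loss = 1.582 μm/a × 8.96 g/cm³ = 14.17 g·m⁻²·a⁻¹
zinc: T>10 °C ⇒ hinge -0.071·(24.7−10) = -1.0437
  Pd branch = 0.0129·Pd^0.44·e^(0.046·RH+f) = 0.4604 μm/a
  Sd branch = 0.0175·Sd^0.57·e^(0.008·RH+0.085·T) = 8.979 μm/a
  sum: 0.4604 + 8.979 → r_corr = 9.439 μm/a
  mass loss = 9.439 μm/a × 7.14 g/cm³ = 67.4 g·m⁻²·a⁻¹
Ordering by g·m⁻²·a⁻¹: zinc (67.4) > copper (14.2)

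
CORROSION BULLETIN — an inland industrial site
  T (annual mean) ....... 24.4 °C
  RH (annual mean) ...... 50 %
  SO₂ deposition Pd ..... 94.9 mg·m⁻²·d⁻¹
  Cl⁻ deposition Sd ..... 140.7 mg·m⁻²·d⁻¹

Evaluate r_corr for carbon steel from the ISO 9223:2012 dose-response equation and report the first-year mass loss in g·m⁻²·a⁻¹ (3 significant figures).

r_corr = 423 g·m⁻²·a⁻¹

carbon steel: T>10 °C ⇒ hinge -0.054·(24.4−10) = -0.7776
  SO₂ term: 1.77·94.9^0.52·exp(0.02·50-0.7776) = 23.59
  Sd branch = 0.102·Sd^0.62·e^(0.033·RH+0.04·T) = 30.27 μm/a
  sum: 23.59 + 30.27 → r_corr = 53.86 μm/a
Convert to mass loss: 53.86 μm/a × 7.85 g/cm³ = 422.8 g·m⁻²·a⁻¹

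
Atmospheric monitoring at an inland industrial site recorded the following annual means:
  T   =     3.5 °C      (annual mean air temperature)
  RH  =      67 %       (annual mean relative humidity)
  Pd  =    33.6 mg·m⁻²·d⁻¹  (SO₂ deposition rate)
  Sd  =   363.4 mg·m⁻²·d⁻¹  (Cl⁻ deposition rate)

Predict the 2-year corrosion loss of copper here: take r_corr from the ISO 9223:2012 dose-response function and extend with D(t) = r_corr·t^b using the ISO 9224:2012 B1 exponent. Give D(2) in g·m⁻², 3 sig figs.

D(2) = 13.8 g·m⁻²

copper: f(T) = +0.126·(T−10) [T≤10 °C] = -0.8190
  Pd branch = 0.0053·Pd^0.26·e^(0.059·RH+f) = 0.3035 μm/a
  Cl⁻ term: 0.01025·363.4^0.27·exp(0.036·67+0.049·3.5) = 0.6668
  sum: 0.3035 + 0.6668 → r_corr = 0.9704 μm/a
Power-law: D(2) = r_corr · 2^0.667
  D(2) = 0.9704 × 2^0.667 = 0.9704 × 1.588 = 1.541 μm
  Mass loss = 1.541 μm × 8.96 g/cm³ = 13.81 g·m⁻²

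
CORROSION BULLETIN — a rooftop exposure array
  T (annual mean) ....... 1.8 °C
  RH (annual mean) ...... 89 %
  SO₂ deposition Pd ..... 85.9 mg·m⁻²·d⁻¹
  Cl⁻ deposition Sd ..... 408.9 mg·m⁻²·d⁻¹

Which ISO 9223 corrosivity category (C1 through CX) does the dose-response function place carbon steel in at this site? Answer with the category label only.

C5

carbon steel: f(T) = +0.150·(T−10) [T≤10 °C] = -1.2300
  Pd branch = 1.77·Pd^0.52·e^(0.02·RH+f) = 31.08 μm/a
  Sd branch = 0.102·Sd^0.62·e^(0.033·RH+0.04·T) = 86.02 μm/a
  r_corr = 31.08 + 86.02 = 117.1 μm/a
117 μm/a falls in (80, 200] for carbon steel → category C5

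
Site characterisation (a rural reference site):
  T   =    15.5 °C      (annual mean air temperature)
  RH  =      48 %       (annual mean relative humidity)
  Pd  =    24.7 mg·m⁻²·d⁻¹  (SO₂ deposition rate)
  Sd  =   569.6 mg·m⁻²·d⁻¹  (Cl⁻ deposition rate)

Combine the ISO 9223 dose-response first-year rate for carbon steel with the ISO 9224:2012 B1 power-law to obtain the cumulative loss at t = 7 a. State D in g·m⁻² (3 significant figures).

D(7) = 1.42e+03 g·m⁻²

carbon steel: temperature factor f = -0.054·(5.5) = -0.2970
  SO₂ term: 1.77·24.7^0.52·exp(0.02·48-0.2970) = 18.2
  Sd branch = 0.102·Sd^0.62·e^(0.033·RH+0.04·T) = 47.23 μm/a
  sum: 18.2 + 47.23 → r_corr = 65.43 μm/a
ISO 9224: D(t) = r_corr · t^b with b = 0.523 (carbon steel, B1)
  D(7) = 65.43 × 7^0.523 = 65.43 × 2.767 = 181 μm
  Mass loss = 181 μm × 7.85 g/cm³ = 1421 g·m⁻²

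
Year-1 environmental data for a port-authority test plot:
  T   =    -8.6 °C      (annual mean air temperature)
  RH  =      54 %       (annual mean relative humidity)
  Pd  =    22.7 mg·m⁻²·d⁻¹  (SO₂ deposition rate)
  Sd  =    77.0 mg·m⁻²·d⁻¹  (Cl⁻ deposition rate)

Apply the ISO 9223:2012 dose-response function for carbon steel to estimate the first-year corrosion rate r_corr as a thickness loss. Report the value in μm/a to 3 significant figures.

r_corr = 7.97 μm/a

carbon steel: T≤10 °C ⇒ hinge +0.150·(-8.6−10) = -2.7900
  Pd branch = 1.77·Pd^0.52·e^(0.02·RH+f) = 1.624 μm/a
  Sd branch = 0.102·Sd^0.62·e^(0.033·RH+0.04·T) = 6.35 μm/a
  r_corr = 1.624 + 6.35 = 7.973 μm/a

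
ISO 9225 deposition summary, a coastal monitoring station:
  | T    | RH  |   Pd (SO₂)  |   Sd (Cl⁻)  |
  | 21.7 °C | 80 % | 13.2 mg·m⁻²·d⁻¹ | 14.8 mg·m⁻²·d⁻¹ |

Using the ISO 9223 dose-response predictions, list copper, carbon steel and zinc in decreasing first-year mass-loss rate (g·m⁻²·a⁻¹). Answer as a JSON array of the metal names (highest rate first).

["carbon steel", "copper", "zinc"]

copper: temperature factor f = -0.080·(11.7) = -0.9360
  sulphur-dioxide contribution → 0.456 μm/a
  chloride contribution → 1.095 μm/a
  ⇒ r_corr(copper) = 1.551 μm/a
  mass loss = 1.551 μm/a × 8.96 g/cm³ = 13.89 g·m⁻²·a⁻¹
carbon steel: f(T) = -0.054·(T−10) [T>10 °C] = -0.6318
  sulphur-dioxide contribution → 17.83 μm/a
  chloride contribution → 18.1 μm/a
  total first-year rate 35.93 μm/a
  mass loss = 35.93 μm/a × 7.85 g/cm³ = 282 g·m⁻²·a⁻¹
zinc: f(T) = -0.071·(T−10) [T>10 °C] = -0.8307
  sulphur-dioxide contribution → 0.6935 μm/a
  chloride contribution → 0.9752 μm/a
  ⇒ r_corr(zinc) = 1.669 μm/a
  mass loss = 1.669 μm/a × 7.14 g/cm³ = 11.91 g·m⁻²·a⁻¹
Ordering by g·m⁻²·a⁻¹: carbon steel (282) > copper (13.9) > zinc (11.9)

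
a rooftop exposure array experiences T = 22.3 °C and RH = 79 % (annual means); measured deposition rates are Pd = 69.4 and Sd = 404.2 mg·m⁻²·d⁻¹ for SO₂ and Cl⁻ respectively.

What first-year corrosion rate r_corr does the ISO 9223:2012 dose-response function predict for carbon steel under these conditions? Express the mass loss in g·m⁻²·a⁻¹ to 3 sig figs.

carbon steel: temperature factor f = -0.054·(12.3) = -0.6642
  Pd branch = 1.77·Pd^0.52·e^(0.02·RH+f) = 40.11 μm/a
  Cl⁻ term: 0.102·404.2^0.62·exp(0.033·79+0.04·22.3) = 139.4
  sum: 40.11 + 139.4 → r_corr = 179.5 μm/a
Convert to mass loss: 179.5 μm/a × 7.85 g/cm³ = 1409 g·m⁻²·a⁻¹

r_corr = 1.41e+03 g·m⁻²·a⁻¹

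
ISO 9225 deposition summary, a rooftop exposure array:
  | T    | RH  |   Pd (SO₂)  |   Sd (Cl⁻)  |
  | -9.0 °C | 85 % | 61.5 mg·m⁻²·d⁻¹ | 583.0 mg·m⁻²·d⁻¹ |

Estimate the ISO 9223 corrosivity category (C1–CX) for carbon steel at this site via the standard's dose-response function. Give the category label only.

carbon steel: T≤10 °C ⇒ hinge +0.150·(-9.0−10) = -2.8500
  Pd branch = 1.77·Pd^0.52·e^(0.02·RH+f) = 4.773 μm/a
  Cl⁻ term: 0.102·583.0^0.62·exp(0.033·85+0.04·-9.0) = 60.98
  r_corr = 4.773 + 60.98 = 65.75 μm/a
ISO 9223 Table 2 (carbon steel): 50 < 65.7 ≤ 80 μm/a ⇒ C4

C4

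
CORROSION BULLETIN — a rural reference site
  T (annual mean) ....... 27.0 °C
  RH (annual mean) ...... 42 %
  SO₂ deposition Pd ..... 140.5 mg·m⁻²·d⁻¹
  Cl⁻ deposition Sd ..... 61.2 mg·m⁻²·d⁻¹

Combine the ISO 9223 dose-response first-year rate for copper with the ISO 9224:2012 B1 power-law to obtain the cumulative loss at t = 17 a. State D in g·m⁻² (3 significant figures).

D(17) = 34.9 g·m⁻²

copper: f(T) = -0.080·(T−10) [T>10 °C] = -1.3600
  Pd branch = 0.0053·Pd^0.26·e^(0.059·RH+f) = 0.05864 μm/a
  Cl⁻ term: 0.01025·61.2^0.27·exp(0.036·42+0.049·27.0) = 0.5301
  r_corr = 0.05864 + 0.5301 = 0.5888 μm/a
Long-term exponent b (ISO 9224 Table 2, B1) = 0.667
  D(17) = 0.5888 × 17^0.667 = 0.5888 × 6.618 = 3.896 μm
  Mass loss = 3.896 μm × 8.96 g/cm³ = 34.91 g·m⁻²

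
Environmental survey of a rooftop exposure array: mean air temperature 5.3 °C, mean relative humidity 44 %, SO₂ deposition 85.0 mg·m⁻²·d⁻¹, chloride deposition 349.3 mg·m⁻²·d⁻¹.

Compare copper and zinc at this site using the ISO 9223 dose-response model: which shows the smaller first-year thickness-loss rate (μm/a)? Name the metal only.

copper: f(T) = +0.126·(T−10) [T≤10 °C] = -0.5922
  SO₂ term: 0.0053·85.0^0.26·exp(0.059·44-0.5922) = 0.1248
  Sd branch = 0.01025·Sd^0.27·e^(0.036·RH+0.049·T) = 0.3148 μm/a
  sum: 0.1248 + 0.3148 → r_corr = 0.4396 μm/a
zinc: f(T) = +0.038·(T−10) [T≤10 °C] = -0.1786
  SO₂ term: 0.0129·85.0^0.44·exp(0.046·44-0.1786) = 0.5767
  Cl⁻ term: 0.0175·349.3^0.57·exp(0.008·44+0.085·5.3) = 1.099
  sum: 0.5767 + 1.099 → r_corr = 1.676 μm/a
Ordering by μm/a: zinc (1.68) > copper (0.44)

copper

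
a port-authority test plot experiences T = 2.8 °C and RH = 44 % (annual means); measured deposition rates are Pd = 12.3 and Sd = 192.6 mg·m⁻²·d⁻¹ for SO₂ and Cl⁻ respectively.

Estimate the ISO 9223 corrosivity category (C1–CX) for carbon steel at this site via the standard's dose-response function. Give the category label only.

C2

carbon steel: T≤10 °C ⇒ hinge +0.150·(2.8−10) = -1.0800
  sulphur-dioxide contribution → 5.344 μm/a
  chloride contribution → 12.72 μm/a
  ⇒ r_corr(carbon steel) = 18.06 μm/a
18.1 μm/a falls in (1.3, 25] for carbon steel → category C2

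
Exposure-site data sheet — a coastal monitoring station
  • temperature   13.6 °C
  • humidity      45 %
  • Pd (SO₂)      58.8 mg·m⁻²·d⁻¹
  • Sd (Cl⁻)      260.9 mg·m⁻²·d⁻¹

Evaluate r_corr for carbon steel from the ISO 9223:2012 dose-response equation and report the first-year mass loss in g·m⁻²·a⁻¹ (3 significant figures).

r_corr = 426 g·m⁻²·a⁻¹

carbon steel: T>10 °C ⇒ hinge -0.054·(13.6−10) = -0.1944
  Pd branch = 1.77·Pd^0.52·e^(0.02·RH+f) = 29.82 μm/a
  Sd branch = 0.102·Sd^0.62·e^(0.033·RH+0.04·T) = 24.43 μm/a
  r_corr = 29.82 + 24.43 = 54.25 μm/a
Convert to mass loss: 54.25 μm/a × 7.85 g/cm³ = 425.9 g·m⁻²·a⁻¹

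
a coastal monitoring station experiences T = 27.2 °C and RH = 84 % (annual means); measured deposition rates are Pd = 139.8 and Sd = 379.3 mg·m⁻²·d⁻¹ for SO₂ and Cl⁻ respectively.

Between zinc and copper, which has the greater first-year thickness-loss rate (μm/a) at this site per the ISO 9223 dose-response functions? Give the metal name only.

zinc: temperature factor f = -0.071·(17.2) = -1.2212
  Pd branch = 0.0129·Pd^0.44·e^(0.046·RH+f) = 1.594 μm/a
  Sd branch = 0.0175·Sd^0.57·e^(0.008·RH+0.085·T) = 10.21 μm/a
  r_corr = 1.594 + 10.21 = 11.8 μm/a
copper: f(T) = -0.080·(T−10) [T>10 °C] = -1.3760
  SO₂ term: 0.0053·139.8^0.26·exp(0.059·84-1.3760) = 0.6869
  Sd branch = 0.01025·Sd^0.27·e^(0.036·RH+0.049·T) = 3.974 μm/a
  r_corr = 0.6869 + 3.974 = 4.66 μm/a
Ordering by μm/a: zinc (11.8) > copper (4.66)

zinc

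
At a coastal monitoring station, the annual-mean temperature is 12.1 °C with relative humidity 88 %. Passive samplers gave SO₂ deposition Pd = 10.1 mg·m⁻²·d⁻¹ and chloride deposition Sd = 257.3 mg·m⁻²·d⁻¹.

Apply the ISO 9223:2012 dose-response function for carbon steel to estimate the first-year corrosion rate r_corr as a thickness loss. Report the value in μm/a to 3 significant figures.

r_corr = 125 μm/a

carbon steel: f(T) = -0.054·(T−10) [T>10 °C] = -0.1134
  sulphur-dioxide contribution → 30.57 μm/a
  chloride contribution → 94.29 μm/a
  total first-year rate 124.9 μm/a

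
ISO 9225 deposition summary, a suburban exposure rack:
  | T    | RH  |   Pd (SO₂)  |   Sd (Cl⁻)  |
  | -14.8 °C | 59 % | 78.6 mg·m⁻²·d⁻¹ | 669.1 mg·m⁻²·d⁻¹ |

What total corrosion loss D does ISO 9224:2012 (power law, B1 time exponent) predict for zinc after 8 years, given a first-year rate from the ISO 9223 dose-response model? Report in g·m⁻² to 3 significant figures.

D(8) = 32.6 g·m⁻²

zinc: T≤10 °C ⇒ hinge +0.038·(-14.8−10) = -0.9424
  Pd branch = 0.0129·Pd^0.44·e^(0.046·RH+f) = 0.5176 μm/a
  Cl⁻ term: 0.0175·669.1^0.57·exp(0.008·59+0.085·-14.8) = 0.3252
  sum: 0.5176 + 0.3252 → r_corr = 0.8428 μm/a
ISO 9224: D(t) = r_corr · t^b with b = 0.813 (zinc, B1)
  D(8) = 0.8428 × 8^0.813 = 0.8428 × 5.423 = 4.57 μm
  Mass loss = 4.57 μm × 7.14 g/cm³ = 32.63 g·m⁻²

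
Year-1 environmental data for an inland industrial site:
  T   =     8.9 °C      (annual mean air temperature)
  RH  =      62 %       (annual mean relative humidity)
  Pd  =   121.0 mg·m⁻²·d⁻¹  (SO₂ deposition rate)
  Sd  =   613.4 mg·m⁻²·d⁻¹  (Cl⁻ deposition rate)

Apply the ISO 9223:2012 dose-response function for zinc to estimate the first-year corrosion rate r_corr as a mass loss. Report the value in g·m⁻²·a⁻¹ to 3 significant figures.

zinc: temperature factor f = +0.038·(-1.1) = -0.0418
  SO₂ term: 0.0129·121.0^0.44·exp(0.046·62-0.0418) = 1.768
  Cl⁻ term: 0.0175·613.4^0.57·exp(0.008·62+0.085·8.9) = 2.377
  r_corr = 1.768 + 2.377 = 4.145 μm/a
Convert to mass loss: 4.145 μm/a × 7.14 g/cm³ = 29.59 g·m⁻²·a⁻¹

r_corr = 29.6 g·m⁻²·a⁻¹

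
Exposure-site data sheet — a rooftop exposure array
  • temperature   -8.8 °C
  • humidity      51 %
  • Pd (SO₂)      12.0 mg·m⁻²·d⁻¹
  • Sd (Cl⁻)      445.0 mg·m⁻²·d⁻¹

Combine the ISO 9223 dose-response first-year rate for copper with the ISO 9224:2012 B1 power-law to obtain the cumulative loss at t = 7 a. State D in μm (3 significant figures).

copper: temperature factor f = +0.126·(-18.8) = -2.3688
  sulphur-dioxide contribution → 0.01918 μm/a
  chloride contribution → 0.2167 μm/a
  total first-year rate 0.2359 μm/a
Power-law: D(7) = r_corr · 7^0.667
  D(7) = 0.2359 × 7^0.667 = 0.2359 × 3.662 = 0.8638 μm

D(7) = 0.864 μm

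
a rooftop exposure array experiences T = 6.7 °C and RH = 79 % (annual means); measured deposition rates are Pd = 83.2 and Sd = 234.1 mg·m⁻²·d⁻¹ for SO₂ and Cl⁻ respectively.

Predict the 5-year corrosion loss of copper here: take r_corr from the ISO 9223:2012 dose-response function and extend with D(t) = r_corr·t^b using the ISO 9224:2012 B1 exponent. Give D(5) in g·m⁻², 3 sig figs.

copper: f(T) = +0.126·(T−10) [T≤10 °C] = -0.4158
  SO₂ term: 0.0053·83.2^0.26·exp(0.059·79-0.4158) = 1.167
  Sd branch = 0.01025·Sd^0.27·e^(0.036·RH+0.049·T) = 1.067 μm/a
  sum: 1.167 + 1.067 → r_corr = 2.234 μm/a
Long-term exponent b (ISO 9224 Table 2, B1) = 0.667
  D(5) = 2.234 × 5^0.667 = 2.234 × 2.926 = 6.537 μm
  Mass loss = 6.537 μm × 8.96 g/cm³ = 58.57 g·m⁻²

D(5) = 58.6 g·m⁻²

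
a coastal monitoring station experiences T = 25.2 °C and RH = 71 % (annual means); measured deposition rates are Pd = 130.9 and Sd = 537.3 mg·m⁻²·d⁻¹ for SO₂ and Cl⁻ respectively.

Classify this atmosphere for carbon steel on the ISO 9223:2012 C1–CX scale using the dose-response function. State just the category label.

C5

carbon steel: f(T) = -0.054·(T−10) [T>10 °C] = -0.8208
  Pd branch = 1.77·Pd^0.52·e^(0.02·RH+f) = 40.65 μm/a
  Cl⁻ term: 0.102·537.3^0.62·exp(0.033·71+0.04·25.2) = 143.4
  sum: 40.65 + 143.4 → r_corr = 184.1 μm/a
184 μm/a falls in (80, 200] for carbon steel → category C5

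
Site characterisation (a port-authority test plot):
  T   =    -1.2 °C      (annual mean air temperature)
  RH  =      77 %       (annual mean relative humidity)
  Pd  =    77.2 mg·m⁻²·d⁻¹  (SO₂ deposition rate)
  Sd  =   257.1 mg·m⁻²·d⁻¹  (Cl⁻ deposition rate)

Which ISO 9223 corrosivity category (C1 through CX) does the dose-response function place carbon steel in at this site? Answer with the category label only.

carbon steel: f(T) = +0.150·(T−10) [T≤10 °C] = -1.6800
  SO₂ term: 1.77·77.2^0.52·exp(0.02·77-1.6800) = 14.75
  Cl⁻ term: 0.102·257.1^0.62·exp(0.033·77+0.04·-1.2) = 38.51
  r_corr = 14.75 + 38.51 = 53.26 μm/a
53.3 μm/a falls in (50, 80] for carbon steel → category C4

C4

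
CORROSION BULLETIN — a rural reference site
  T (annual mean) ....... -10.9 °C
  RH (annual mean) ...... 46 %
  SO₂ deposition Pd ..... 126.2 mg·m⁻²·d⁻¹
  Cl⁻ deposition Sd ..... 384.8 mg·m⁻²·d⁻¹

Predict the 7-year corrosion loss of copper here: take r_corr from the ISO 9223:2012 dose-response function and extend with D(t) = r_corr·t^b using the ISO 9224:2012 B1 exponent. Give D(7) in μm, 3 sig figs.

copper: T≤10 °C ⇒ hinge +0.126·(-10.9−10) = -2.6334
  sulphur-dioxide contribution → 0.02021 μm/a
  chloride contribution → 0.157 μm/a
  total first-year rate 0.1772 μm/a
Long-term exponent b (ISO 9224 Table 2, B1) = 0.667
  D(7) = 0.1772 × 7^0.667 = 0.1772 × 3.662 = 0.649 μm

D(7) = 0.649 μm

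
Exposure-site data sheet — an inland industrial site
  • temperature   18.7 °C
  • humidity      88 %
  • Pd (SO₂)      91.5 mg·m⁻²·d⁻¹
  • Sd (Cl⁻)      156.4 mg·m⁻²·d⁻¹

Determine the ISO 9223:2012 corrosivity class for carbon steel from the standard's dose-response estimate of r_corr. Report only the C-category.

carbon steel: T>10 °C ⇒ hinge -0.054·(18.7−10) = -0.4698
  Pd branch = 1.77·Pd^0.52·e^(0.02·RH+f) = 67.33 μm/a
  Cl⁻ term: 0.102·156.4^0.62·exp(0.033·88+0.04·18.7) = 90.17
  sum: 67.33 + 90.17 → r_corr = 157.5 μm/a
Category bounds: 80…200 μm/a bracket r_corr ⇒ C5

C5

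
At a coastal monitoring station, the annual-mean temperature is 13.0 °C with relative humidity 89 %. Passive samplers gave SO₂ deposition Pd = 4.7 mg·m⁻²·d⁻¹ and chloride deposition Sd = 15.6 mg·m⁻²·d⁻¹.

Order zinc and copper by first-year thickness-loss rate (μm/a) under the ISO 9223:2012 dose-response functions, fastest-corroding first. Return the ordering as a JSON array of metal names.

["copper", "zinc"]

zinc: f(T) = -0.071·(T−10) [T>10 °C] = -0.2130
  SO₂ term: 0.0129·4.7^0.44·exp(0.046·89-0.2130) = 1.235
  Sd branch = 0.0175·Sd^0.57·e^(0.008·RH+0.085·T) = 0.5155 μm/a
  sum: 1.235 + 0.5155 → r_corr = 1.751 μm/a
copper: T>10 °C ⇒ hinge -0.080·(13.0−10) = -0.2400
  Pd branch = 0.0053·Pd^0.26·e^(0.059·RH+f) = 1.189 μm/a
  Cl⁻ term: 0.01025·15.6^0.27·exp(0.036·89+0.049·13.0) = 1.002
  r_corr = 1.189 + 1.002 = 2.192 μm/a
Ordering by μm/a: copper (2.19) > zinc (1.75)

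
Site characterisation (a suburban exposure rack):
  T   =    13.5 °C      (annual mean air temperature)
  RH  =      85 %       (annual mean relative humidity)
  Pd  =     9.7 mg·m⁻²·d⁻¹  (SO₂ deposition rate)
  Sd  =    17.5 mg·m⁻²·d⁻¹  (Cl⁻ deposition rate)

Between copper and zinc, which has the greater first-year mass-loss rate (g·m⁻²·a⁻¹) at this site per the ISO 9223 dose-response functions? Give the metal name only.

copper: T>10 °C ⇒ hinge -0.080·(13.5−10) = -0.2800
  Pd branch = 0.0053·Pd^0.26·e^(0.059·RH+f) = 1.089 μm/a
  Sd branch = 0.01025·Sd^0.27·e^(0.036·RH+0.049·T) = 0.9174 μm/a
  r_corr = 1.089 + 0.9174 = 2.007 μm/a
  mass loss = 2.007 μm/a × 8.96 g/cm³ = 17.98 g·m⁻²·a⁻¹
zinc: f(T) = -0.071·(T−10) [T>10 °C] = -0.2485
  Pd branch = 0.0129·Pd^0.44·e^(0.046·RH+f) = 1.364 μm/a
  Sd branch = 0.0175·Sd^0.57·e^(0.008·RH+0.085·T) = 0.5562 μm/a
  r_corr = 1.364 + 0.5562 = 1.921 μm/a
  mass loss = 1.921 μm/a × 7.14 g/cm³ = 13.71 g·m⁻²·a⁻¹
Ordering by g·m⁻²·a⁻¹: copper (18) > zinc (13.7)

copper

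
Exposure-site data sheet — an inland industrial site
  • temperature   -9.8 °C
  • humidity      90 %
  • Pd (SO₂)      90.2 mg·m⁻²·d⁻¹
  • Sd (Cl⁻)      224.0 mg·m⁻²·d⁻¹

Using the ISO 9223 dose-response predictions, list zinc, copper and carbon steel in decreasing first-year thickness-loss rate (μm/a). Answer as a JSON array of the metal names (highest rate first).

["carbon steel", "zinc", "copper"]

zinc: f(T) = +0.038·(T−10) [T≤10 °C] = -0.7524
  SO₂ term: 0.0129·90.2^0.44·exp(0.046·90-0.7524) = 2.768
  Sd branch = 0.0175·Sd^0.57·e^(0.008·RH+0.085·T) = 0.3417 μm/a
  r_corr = 2.768 + 0.3417 = 3.109 μm/a
copper: T≤10 °C ⇒ hinge +0.126·(-9.8−10) = -2.4948
  SO₂ term: 0.0053·90.2^0.26·exp(0.059·90-2.4948) = 0.2853
  Cl⁻ term: 0.01025·224.0^0.27·exp(0.036·90+0.049·-9.8) = 0.698
  sum: 0.2853 + 0.698 → r_corr = 0.9833 μm/a
carbon steel: T≤10 °C ⇒ hinge +0.150·(-9.8−10) = -2.9700
  SO₂ term: 1.77·90.2^0.52·exp(0.02·90-2.9700) = 5.709
  Sd branch = 0.102·Sd^0.62·e^(0.033·RH+0.04·T) = 38.49 μm/a
  sum: 5.709 + 38.49 → r_corr = 44.2 μm/a
Ordering by μm/a: carbon steel (44.2) > zinc (3.11) > copper (0.983)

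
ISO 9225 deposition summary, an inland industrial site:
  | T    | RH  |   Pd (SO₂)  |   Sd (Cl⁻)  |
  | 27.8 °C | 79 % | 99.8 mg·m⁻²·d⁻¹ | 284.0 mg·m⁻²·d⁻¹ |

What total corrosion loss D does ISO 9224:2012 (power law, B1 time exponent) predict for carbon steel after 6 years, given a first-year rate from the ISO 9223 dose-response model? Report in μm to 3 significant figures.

carbon steel: T>10 °C ⇒ hinge -0.054·(27.8−10) = -0.9612
  SO₂ term: 1.77·99.8^0.52·exp(0.02·79-0.9612) = 36
  Sd branch = 0.102·Sd^0.62·e^(0.033·RH+0.04·T) = 139.6 μm/a
  sum: 36 + 139.6 → r_corr = 175.6 μm/a
Long-term exponent b (ISO 9224 Table 2, B1) = 0.523
  D(6) = 175.6 × 6^0.523 = 175.6 × 2.553 = 448.1 μm

D(6) = 448 μm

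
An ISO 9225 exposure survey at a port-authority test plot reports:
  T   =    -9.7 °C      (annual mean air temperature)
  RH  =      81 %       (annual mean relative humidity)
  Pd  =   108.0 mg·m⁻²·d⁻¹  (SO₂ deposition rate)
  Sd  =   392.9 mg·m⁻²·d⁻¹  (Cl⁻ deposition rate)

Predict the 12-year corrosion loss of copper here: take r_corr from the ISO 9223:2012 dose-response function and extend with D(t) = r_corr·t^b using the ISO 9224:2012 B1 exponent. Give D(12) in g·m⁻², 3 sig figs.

D(12) = 36.1 g·m⁻²

copper: f(T) = +0.126·(T−10) [T≤10 °C] = -2.4822
  Pd branch = 0.0053·Pd^0.26·e^(0.059·RH+f) = 0.178 μm/a
  Cl⁻ term: 0.01025·392.9^0.27·exp(0.036·81+0.049·-9.7) = 0.5904
  r_corr = 0.178 + 0.5904 = 0.7684 μm/a
Power-law: D(12) = r_corr · 12^0.667
  D(12) = 0.7684 × 12^0.667 = 0.7684 × 5.246 = 4.031 μm
  Mass loss = 4.031 μm × 8.96 g/cm³ = 36.12 g·m⁻²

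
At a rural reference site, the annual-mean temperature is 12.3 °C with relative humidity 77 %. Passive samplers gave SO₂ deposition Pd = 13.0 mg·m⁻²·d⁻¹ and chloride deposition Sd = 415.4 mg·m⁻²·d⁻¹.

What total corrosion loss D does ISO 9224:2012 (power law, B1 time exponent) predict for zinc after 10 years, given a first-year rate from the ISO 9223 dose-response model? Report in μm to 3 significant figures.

zinc: T>10 °C ⇒ hinge -0.071·(12.3−10) = -0.1633
  sulphur-dioxide contribution → 1.17 μm/a
  chloride contribution → 2.865 μm/a
  ⇒ r_corr(zinc) = 4.035 μm/a
Power-law: D(10) = r_corr · 10^0.813
  D(10) = 4.035 × 10^0.813 = 4.035 × 6.501 = 26.23 μm

D(10) = 26.2 μm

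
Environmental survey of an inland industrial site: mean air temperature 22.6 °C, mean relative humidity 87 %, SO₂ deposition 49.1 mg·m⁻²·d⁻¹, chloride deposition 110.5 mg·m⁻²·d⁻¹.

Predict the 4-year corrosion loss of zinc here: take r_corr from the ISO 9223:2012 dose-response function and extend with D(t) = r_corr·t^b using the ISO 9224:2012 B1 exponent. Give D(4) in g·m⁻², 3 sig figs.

zinc: T>10 °C ⇒ hinge -0.071·(22.6−10) = -0.8946
  sulphur-dioxide contribution → 1.6 μm/a
  chloride contribution → 3.502 μm/a
  total first-year rate 5.102 μm/a
Long-term exponent b (ISO 9224 Table 2, B1) = 0.813
  D(4) = 5.102 × 4^0.813 = 5.102 × 3.087 = 15.75 μm
  Mass loss = 15.75 μm × 7.14 g/cm³ = 112.4 g·m⁻²

D(4) = 112 g·m⁻²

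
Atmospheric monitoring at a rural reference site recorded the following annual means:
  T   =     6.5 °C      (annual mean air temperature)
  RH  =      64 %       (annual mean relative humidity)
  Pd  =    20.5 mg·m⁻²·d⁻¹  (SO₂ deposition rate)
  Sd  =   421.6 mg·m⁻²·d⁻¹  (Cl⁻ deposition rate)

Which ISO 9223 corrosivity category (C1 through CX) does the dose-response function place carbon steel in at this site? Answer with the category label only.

C4

carbon steel: T≤10 °C ⇒ hinge +0.150·(6.5−10) = -0.5250
  Pd branch = 1.77·Pd^0.52·e^(0.02·RH+f) = 18.11 μm/a
  Sd branch = 0.102·Sd^0.62·e^(0.033·RH+0.04·T) = 46.36 μm/a
  r_corr = 18.11 + 46.36 = 64.48 μm/a
ISO 9223 Table 2 (carbon steel): 50 < 64.5 ≤ 80 μm/a ⇒ C4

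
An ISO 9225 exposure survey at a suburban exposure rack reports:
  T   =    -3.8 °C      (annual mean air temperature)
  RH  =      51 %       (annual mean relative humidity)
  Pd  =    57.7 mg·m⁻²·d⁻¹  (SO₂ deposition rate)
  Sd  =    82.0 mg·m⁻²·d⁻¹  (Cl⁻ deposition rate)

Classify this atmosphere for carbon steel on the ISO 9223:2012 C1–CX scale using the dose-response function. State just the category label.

carbon steel: temperature factor f = +0.150·(-13.8) = -2.0700
  sulphur-dioxide contribution → 5.102 μm/a
  chloride contribution → 7.246 μm/a
  ⇒ r_corr(carbon steel) = 12.35 μm/a
12.3 μm/a falls in (1.3, 25] for carbon steel → category C2

C2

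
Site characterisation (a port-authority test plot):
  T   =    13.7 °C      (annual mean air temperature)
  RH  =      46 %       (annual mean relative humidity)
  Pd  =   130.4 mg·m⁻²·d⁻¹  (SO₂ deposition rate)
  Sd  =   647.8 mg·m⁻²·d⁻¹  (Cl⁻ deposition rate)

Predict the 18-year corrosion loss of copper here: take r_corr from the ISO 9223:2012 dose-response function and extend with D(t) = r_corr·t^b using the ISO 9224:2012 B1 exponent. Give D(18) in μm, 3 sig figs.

D(18) = 5.60 μm

copper: T>10 °C ⇒ hinge -0.080·(13.7−10) = -0.2960
  Pd branch = 0.0053·Pd^0.26·e^(0.059·RH+f) = 0.211 μm/a
  Sd branch = 0.01025·Sd^0.27·e^(0.036·RH+0.049·T) = 0.6033 μm/a
  r_corr = 0.211 + 0.6033 = 0.8144 μm/a
Long-term exponent b (ISO 9224 Table 2, B1) = 0.667
  D(18) = 0.8144 × 18^0.667 = 0.8144 × 6.875 = 5.599 μm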